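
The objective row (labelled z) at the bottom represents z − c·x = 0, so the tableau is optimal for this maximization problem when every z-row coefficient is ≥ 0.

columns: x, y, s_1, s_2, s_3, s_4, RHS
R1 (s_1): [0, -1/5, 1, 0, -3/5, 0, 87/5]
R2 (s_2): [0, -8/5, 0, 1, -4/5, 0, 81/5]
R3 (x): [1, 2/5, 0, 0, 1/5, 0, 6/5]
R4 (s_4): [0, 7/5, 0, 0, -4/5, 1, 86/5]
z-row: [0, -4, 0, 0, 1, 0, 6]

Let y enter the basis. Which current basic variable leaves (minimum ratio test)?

Column y entries and ratios — s_1: -1/5 ≤ 0, skip; s_2: -8/5 ≤ 0, skip; x: (6/5)/(2/5) = 3; s_4: (86/5)/(7/5) = 86/7.
Smallest ratio is 3 in the row of x, so x leaves.

x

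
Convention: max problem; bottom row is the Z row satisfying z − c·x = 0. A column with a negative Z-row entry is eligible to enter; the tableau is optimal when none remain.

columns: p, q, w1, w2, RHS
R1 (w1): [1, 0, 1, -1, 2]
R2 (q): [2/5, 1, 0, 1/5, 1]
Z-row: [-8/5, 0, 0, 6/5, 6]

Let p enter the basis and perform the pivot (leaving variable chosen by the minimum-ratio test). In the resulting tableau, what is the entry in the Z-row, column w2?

Ratio test on column p — row 1: 2/1 = 2; row 2: 1/(2/5) = 5/2. Minimum is 2 at row 1 (w1 leaves); pivot element 1.
Divide row 1 by 1; eliminate column p from the other rows.
Z-row update in column w2: 6/5 − (-8/5)·(-1) = -2/5.

-2/5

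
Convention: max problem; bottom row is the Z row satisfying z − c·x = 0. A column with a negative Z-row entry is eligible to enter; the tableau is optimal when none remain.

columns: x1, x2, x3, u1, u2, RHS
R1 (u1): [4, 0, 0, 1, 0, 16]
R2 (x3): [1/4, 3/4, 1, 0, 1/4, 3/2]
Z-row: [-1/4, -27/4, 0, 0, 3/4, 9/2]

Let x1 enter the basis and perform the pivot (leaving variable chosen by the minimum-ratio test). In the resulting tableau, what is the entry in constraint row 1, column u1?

1/4

Ratio test on column x1 — row 1: 16/4 = 4; row 2: (3/2)/(1/4) = 6. Minimum is 4 at row 1 (u1 leaves); pivot element 4.
Divide row 1 by 4; eliminate column x1 from the other rows.
In the new row 1, the u1 entry is the old entry divided by the pivot: 1/4 = 1/4.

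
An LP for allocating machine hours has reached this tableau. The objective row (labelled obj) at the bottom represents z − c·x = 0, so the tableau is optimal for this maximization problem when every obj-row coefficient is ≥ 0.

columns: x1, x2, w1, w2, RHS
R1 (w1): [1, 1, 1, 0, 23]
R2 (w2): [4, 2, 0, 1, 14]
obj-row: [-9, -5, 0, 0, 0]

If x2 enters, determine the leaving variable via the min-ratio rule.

Column x2 entries and ratios — w1: 23/1 = 23; w2: 14/2 = 7.
Smallest ratio is 7 in the row of w2, so w2 leaves.

w2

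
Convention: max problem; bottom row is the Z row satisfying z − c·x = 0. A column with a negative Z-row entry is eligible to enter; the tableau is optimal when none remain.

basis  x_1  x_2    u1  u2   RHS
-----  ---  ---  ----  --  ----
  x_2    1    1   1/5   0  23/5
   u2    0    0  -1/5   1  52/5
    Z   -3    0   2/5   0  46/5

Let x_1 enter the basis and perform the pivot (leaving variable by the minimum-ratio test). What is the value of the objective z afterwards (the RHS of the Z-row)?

23

Ratio test on column x_1 — row 1: (23/5)/1 = 23/5; row 2: entry 0 ≤ 0. Minimum is 23/5 at row 1 (x_2 leaves); pivot element 1.
Pivot on row 1; the Z-row RHS becomes 46/5 − (-3)·(23/5) = 23.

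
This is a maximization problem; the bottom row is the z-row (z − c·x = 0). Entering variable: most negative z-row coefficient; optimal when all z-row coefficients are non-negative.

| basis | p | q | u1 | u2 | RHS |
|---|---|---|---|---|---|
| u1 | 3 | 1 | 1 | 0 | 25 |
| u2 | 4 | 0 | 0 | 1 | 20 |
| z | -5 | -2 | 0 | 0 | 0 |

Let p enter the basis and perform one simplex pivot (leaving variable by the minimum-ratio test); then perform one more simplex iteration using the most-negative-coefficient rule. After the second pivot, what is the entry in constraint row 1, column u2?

Ratio test on column p — row 1: 25/3 = 25/3; row 2: 20/4 = 5. Minimum is 5 at row 2 (u2 leaves); pivot element 4.
Divide row 2 by 4; eliminate column p from the other rows.
Second iteration: most negative z-row entry is -2 in column q, so q enters.
Ratio test on column q — row 1: 10/1 = 10; row 2: entry 0 ≤ 0. Minimum is 10 at row 1 (u1 leaves); pivot element 1.
Divide row 1 by 1; eliminate column q from the other rows.
After both pivots, the entry at constraint row 1, column u2 is -3/4.

-3/4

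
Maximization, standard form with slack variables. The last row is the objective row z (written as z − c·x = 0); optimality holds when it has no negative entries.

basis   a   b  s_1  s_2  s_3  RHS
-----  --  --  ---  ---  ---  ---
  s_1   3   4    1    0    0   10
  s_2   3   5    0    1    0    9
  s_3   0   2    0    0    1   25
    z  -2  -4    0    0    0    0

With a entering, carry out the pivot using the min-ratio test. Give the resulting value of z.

6

Ratio test on column a — row 1: 10/3 = 10/3; row 2: 9/3 = 3; row 3: entry 0 ≤ 0. Minimum is 3 at row 2 (s_2 leaves); pivot element 3.
Pivot on row 2; the z-row RHS becomes 0 − (-2)·3 = 6.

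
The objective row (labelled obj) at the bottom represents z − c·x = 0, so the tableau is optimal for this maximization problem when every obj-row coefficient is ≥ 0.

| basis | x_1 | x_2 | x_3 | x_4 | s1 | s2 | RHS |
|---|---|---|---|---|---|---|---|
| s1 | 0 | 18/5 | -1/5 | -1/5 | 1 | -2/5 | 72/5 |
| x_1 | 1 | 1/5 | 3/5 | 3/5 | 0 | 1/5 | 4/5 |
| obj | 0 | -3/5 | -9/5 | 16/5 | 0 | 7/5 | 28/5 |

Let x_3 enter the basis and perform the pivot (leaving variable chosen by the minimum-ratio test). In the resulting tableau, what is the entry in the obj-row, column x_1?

3

Ratio test on column x_3 — row 1: entry -1/5 ≤ 0; row 2: (4/5)/(3/5) = 4/3. Minimum is 4/3 at row 2 (x_1 leaves); pivot element 3/5.
Divide row 2 by 3/5; eliminate column x_3 from the other rows.
obj-row update in column x_1: 0 − (-9/5)·(5/3) = 3.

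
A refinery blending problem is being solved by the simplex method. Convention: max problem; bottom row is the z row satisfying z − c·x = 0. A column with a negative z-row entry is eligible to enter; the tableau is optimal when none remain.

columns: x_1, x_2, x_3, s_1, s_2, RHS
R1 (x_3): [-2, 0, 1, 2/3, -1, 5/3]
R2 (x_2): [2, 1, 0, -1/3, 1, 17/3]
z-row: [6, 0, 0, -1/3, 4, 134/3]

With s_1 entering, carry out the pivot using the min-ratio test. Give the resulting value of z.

91/2

Ratio test on column s_1 — row 1: (5/3)/(2/3) = 5/2; row 2: entry -1/3 ≤ 0. Minimum is 5/2 at row 1 (x_3 leaves); pivot element 2/3.
Pivot on row 1; the z-row RHS becomes 134/3 − (-1/3)·(5/2) = 91/2.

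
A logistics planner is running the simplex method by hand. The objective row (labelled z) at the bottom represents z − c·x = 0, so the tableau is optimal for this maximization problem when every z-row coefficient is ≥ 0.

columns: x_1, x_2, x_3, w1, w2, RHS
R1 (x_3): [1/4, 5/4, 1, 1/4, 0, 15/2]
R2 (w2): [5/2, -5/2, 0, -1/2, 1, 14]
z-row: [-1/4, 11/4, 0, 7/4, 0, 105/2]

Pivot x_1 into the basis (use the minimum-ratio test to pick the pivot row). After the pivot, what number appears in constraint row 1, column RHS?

61/10

Ratio test on column x_1 — row 1: (15/2)/(1/4) = 30; row 2: 14/(5/2) = 28/5. Minimum is 28/5 at row 2 (w2 leaves); pivot element 5/2.
Divide row 2 by 5/2; eliminate column x_1 from the other rows.
Row 1 update in column RHS: 15/2 − (1/4)·(28/5) = 61/10.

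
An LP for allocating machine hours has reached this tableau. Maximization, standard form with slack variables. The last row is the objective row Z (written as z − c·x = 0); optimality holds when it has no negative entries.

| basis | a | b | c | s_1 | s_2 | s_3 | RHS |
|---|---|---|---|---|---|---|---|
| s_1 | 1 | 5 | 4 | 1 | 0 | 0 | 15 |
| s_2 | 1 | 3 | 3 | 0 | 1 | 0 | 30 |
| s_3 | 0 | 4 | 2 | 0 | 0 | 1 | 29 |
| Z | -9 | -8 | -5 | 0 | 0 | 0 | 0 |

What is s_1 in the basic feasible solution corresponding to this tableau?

15

s_1 is basic (row 1); its value is the RHS of that row, 15.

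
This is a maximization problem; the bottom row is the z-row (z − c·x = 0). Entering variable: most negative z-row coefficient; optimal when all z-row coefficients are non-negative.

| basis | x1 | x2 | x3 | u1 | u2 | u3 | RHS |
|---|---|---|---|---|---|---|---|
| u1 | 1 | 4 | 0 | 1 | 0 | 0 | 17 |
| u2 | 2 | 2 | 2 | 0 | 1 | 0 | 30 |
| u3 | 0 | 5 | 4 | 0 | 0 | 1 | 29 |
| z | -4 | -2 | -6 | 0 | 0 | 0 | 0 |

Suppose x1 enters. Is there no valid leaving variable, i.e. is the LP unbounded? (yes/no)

Column x1 has positive entries in row(s) 1, 2, so the ratio test bounds it — not unbounded.

no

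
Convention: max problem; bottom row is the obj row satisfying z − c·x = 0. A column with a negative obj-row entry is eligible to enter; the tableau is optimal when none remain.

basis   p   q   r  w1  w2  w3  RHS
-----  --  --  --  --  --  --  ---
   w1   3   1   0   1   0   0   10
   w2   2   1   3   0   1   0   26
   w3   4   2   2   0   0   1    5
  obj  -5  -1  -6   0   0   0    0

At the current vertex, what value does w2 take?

26

w2 is basic (row 2); its value is the RHS of that row, 26.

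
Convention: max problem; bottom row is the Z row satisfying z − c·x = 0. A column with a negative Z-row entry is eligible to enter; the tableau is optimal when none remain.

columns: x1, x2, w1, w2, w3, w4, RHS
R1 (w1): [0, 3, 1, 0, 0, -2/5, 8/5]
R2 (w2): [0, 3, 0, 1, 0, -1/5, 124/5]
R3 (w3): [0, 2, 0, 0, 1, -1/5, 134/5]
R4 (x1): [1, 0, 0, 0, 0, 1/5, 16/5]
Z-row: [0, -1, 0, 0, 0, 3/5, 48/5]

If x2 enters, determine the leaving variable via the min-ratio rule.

Column x2 entries and ratios — w1: (8/5)/3 = 8/15; w2: (124/5)/3 = 124/15; w3: (134/5)/2 = 67/5; x1: 0 ≤ 0, skip.
Smallest ratio is 8/15 in the row of w1, so w1 leaves.

w1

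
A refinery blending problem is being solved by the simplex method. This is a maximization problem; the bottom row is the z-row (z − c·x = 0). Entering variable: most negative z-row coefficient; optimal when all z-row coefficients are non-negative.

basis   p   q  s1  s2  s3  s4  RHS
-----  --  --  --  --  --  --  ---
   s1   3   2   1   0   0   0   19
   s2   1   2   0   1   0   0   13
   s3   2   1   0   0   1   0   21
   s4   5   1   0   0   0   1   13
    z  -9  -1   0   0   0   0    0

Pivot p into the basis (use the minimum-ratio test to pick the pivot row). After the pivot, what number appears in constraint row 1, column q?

7/5

Ratio test on column p — row 1: 19/3 = 19/3; row 2: 13/1 = 13; row 3: 21/2 = 21/2; row 4: 13/5 = 13/5. Minimum is 13/5 at row 4 (s4 leaves); pivot element 5.
Divide row 4 by 5; eliminate column p from the other rows.
Row 1 update in column q: 2 − 3·(1/5) = 7/5.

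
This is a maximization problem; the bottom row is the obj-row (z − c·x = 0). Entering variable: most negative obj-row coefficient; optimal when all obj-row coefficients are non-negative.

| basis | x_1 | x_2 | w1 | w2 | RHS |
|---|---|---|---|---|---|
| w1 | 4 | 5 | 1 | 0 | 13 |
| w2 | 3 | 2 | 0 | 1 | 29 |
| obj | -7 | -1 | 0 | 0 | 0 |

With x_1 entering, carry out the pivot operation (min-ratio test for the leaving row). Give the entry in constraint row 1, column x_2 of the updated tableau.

5/4

Ratio test on column x_1 — row 1: 13/4 = 13/4; row 2: 29/3 = 29/3. Minimum is 13/4 at row 1 (w1 leaves); pivot element 4.
Divide row 1 by 4; eliminate column x_1 from the other rows.
In the new row 1, the x_2 entry is the old entry divided by the pivot: 5/4 = 5/4.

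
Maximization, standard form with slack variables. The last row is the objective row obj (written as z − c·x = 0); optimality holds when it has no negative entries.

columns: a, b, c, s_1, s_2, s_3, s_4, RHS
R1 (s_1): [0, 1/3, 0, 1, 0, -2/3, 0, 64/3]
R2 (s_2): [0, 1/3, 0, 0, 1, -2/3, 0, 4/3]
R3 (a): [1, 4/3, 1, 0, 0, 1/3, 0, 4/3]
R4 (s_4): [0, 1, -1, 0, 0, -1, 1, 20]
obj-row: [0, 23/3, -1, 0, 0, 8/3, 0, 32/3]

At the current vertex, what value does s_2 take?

4/3

s_2 is basic (row 2); its value is the RHS of that row, 4/3.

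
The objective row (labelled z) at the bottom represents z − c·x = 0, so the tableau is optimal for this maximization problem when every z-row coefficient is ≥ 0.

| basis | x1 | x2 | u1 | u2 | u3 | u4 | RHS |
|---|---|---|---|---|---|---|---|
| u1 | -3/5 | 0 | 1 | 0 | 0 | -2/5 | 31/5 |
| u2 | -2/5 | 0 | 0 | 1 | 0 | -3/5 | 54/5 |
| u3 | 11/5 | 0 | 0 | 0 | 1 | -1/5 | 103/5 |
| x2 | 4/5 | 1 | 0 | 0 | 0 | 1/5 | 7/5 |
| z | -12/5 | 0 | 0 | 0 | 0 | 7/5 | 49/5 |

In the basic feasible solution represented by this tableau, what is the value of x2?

x2 is basic (row 4); its value is the RHS of that row, 7/5.

7/5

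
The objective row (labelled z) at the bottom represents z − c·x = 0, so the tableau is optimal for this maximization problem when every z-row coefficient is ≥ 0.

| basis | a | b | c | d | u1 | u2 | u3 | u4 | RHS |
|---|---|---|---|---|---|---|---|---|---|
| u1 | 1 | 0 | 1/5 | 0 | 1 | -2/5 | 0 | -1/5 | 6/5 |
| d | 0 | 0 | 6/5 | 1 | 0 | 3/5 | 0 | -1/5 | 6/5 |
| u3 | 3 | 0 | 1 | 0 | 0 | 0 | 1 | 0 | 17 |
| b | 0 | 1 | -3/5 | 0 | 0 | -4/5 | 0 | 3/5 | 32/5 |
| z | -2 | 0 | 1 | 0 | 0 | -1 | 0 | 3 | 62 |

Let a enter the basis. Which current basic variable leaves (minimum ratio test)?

Column a entries and ratios — u1: (6/5)/1 = 6/5; d: 0 ≤ 0, skip; u3: 17/3 = 17/3; b: 0 ≤ 0, skip.
Smallest ratio is 6/5 in the row of u1, so u1 leaves.

u1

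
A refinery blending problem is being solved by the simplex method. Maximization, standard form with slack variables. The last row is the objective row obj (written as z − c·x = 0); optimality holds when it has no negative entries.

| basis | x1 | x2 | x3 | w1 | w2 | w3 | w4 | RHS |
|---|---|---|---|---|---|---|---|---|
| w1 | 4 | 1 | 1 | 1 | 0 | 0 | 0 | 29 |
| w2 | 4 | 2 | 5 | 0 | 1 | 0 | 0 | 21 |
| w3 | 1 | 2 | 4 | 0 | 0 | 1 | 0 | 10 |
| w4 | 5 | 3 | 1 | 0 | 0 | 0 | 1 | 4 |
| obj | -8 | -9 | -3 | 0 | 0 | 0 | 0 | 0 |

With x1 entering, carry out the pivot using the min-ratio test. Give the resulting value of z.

32/5

Ratio test on column x1 — row 1: 29/4 = 29/4; row 2: 21/4 = 21/4; row 3: 10/1 = 10; row 4: 4/5 = 4/5. Minimum is 4/5 at row 4 (w4 leaves); pivot element 5.
Pivot on row 4; the obj-row RHS becomes 0 − (-8)·(4/5) = 32/5.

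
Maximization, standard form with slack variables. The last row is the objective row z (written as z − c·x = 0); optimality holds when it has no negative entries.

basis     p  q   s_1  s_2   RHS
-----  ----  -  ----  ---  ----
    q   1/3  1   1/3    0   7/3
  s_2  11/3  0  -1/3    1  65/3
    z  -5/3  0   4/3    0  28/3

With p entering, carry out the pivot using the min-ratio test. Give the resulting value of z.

Ratio test on column p — row 1: (7/3)/(1/3) = 7; row 2: (65/3)/(11/3) = 65/11. Minimum is 65/11 at row 2 (s_2 leaves); pivot element 11/3.
Pivot on row 2; the z-row RHS becomes 28/3 − (-5/3)·(65/11) = 211/11.

211/11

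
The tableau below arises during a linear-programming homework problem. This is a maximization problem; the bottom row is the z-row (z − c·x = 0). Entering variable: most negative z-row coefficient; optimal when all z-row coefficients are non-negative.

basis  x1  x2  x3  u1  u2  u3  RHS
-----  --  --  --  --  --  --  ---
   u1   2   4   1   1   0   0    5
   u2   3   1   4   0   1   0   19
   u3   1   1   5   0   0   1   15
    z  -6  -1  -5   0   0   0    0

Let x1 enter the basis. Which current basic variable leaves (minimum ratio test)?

u1

Column x1 entries and ratios — u1: 5/2 = 5/2; u2: 19/3 = 19/3; u3: 15/1 = 15.
Smallest ratio is 5/2 in the row of u1, so u1 leaves.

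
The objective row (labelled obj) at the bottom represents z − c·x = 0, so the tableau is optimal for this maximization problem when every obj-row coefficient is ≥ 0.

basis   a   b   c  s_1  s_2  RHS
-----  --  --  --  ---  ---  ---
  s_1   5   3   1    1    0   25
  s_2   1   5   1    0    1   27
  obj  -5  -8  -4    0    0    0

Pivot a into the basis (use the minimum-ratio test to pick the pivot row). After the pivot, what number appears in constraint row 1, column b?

3/5

Ratio test on column a — row 1: 25/5 = 5; row 2: 27/1 = 27. Minimum is 5 at row 1 (s_1 leaves); pivot element 5.
Divide row 1 by 5; eliminate column a from the other rows.
In the new row 1, the b entry is the old entry divided by the pivot: 3/5 = 3/5.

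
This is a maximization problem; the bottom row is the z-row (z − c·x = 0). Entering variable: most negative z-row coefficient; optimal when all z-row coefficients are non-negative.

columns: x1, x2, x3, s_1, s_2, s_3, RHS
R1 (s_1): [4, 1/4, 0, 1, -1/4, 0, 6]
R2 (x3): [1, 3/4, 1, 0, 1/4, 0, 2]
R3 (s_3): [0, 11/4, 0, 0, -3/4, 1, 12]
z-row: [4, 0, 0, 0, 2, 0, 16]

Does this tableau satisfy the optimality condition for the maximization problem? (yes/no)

Every z-row coefficient is ≥ 0, so the tableau is optimal.

yes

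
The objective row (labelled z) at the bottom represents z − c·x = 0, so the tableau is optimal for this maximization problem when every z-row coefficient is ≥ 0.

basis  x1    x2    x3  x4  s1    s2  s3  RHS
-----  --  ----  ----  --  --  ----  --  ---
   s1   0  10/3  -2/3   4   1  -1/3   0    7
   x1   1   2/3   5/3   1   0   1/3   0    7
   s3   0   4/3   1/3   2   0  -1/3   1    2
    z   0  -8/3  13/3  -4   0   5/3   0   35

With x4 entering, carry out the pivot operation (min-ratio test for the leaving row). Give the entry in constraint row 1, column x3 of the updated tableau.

-4/3

Ratio test on column x4 — row 1: 7/4 = 7/4; row 2: 7/1 = 7; row 3: 2/2 = 1. Minimum is 1 at row 3 (s3 leaves); pivot element 2.
Divide row 3 by 2; eliminate column x4 from the other rows.
Row 1 update in column x3: -2/3 − 4·(1/6) = -4/3.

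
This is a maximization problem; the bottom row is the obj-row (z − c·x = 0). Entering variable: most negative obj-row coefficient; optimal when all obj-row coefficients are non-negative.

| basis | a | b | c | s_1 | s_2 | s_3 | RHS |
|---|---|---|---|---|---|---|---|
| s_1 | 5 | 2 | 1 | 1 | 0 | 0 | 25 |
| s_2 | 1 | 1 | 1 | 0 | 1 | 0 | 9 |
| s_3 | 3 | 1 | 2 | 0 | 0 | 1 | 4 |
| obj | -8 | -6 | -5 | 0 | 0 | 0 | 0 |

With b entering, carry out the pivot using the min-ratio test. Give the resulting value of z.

Ratio test on column b — row 1: 25/2 = 25/2; row 2: 9/1 = 9; row 3: 4/1 = 4. Minimum is 4 at row 3 (s_3 leaves); pivot element 1.
Pivot on row 3; the obj-row RHS becomes 0 − (-6)·4 = 24.

24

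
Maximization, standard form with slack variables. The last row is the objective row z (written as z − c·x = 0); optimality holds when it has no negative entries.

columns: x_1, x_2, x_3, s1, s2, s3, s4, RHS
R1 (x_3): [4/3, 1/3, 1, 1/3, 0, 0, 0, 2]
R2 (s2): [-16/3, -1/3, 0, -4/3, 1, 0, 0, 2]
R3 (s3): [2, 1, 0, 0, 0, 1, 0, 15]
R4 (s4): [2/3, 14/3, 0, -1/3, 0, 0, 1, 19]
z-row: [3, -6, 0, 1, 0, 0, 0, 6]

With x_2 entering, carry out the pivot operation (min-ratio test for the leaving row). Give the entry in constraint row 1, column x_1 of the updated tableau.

9/7

Ratio test on column x_2 — row 1: 2/(1/3) = 6; row 2: entry -1/3 ≤ 0; row 3: 15/1 = 15; row 4: 19/(14/3) = 57/14. Minimum is 57/14 at row 4 (s4 leaves); pivot element 14/3.
Divide row 4 by 14/3; eliminate column x_2 from the other rows.
Row 1 update in column x_1: 4/3 − (1/3)·(1/7) = 9/7.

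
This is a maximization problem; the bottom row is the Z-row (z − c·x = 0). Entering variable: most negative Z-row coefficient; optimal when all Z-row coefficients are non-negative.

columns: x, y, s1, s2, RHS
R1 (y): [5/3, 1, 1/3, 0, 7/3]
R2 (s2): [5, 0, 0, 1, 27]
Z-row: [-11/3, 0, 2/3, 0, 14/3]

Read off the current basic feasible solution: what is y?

7/3

y is basic (row 1); its value is the RHS of that row, 7/3.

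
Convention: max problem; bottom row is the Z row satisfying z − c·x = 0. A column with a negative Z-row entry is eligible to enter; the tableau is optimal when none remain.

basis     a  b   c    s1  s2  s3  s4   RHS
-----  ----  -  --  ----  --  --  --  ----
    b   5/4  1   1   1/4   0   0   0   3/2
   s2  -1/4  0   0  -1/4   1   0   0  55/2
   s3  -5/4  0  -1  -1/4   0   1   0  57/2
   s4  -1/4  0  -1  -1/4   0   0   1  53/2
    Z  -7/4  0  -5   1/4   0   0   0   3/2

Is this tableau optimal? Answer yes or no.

The Z-row has a negative entry -5 in column c, so it is not optimal.

no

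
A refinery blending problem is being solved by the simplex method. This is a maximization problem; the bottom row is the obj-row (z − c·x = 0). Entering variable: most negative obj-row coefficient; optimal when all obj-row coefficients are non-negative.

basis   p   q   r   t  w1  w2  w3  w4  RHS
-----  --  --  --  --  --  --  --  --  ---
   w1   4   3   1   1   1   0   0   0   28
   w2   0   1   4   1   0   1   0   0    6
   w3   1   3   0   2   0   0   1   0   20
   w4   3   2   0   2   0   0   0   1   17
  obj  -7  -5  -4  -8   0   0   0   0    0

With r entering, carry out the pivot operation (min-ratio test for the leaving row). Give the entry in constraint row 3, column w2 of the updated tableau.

0

Ratio test on column r — row 1: 28/1 = 28; row 2: 6/4 = 3/2; row 3: entry 0 ≤ 0; row 4: entry 0 ≤ 0. Minimum is 3/2 at row 2 (w2 leaves); pivot element 4.
Divide row 2 by 4; eliminate column r from the other rows.
Row 3 update in column w2: 0 − 0·(1/4) = 0.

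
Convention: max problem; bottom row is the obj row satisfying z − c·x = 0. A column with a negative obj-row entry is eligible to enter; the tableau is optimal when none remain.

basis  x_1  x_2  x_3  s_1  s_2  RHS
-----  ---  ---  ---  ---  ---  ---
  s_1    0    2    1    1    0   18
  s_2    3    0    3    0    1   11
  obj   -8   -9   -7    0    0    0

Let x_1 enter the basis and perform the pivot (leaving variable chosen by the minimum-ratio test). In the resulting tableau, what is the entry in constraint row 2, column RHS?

Ratio test on column x_1 — row 1: entry 0 ≤ 0; row 2: 11/3 = 11/3. Minimum is 11/3 at row 2 (s_2 leaves); pivot element 3.
Divide row 2 by 3; eliminate column x_1 from the other rows.
In the new row 2, the RHS entry is the old entry divided by the pivot: 11/3 = 11/3.

11/3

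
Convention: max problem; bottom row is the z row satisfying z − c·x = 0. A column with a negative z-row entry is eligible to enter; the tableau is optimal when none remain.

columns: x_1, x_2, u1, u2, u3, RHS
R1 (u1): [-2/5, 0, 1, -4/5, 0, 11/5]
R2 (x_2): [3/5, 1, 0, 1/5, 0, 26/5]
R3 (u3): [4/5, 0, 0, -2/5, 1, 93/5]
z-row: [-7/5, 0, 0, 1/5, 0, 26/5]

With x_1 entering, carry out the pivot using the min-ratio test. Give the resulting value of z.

52/3

Ratio test on column x_1 — row 1: entry -2/5 ≤ 0; row 2: (26/5)/(3/5) = 26/3; row 3: (93/5)/(4/5) = 93/4. Minimum is 26/3 at row 2 (x_2 leaves); pivot element 3/5.
Pivot on row 2; the z-row RHS becomes 26/5 − (-7/5)·(26/3) = 52/3.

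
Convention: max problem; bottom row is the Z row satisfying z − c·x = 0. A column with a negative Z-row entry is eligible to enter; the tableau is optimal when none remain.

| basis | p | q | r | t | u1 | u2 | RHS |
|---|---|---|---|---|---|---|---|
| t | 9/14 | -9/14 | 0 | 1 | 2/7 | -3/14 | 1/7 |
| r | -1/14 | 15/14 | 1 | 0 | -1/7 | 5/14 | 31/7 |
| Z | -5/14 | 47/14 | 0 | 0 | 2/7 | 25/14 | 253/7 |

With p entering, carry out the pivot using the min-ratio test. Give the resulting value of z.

Ratio test on column p — row 1: (1/7)/(9/14) = 2/9; row 2: entry -1/14 ≤ 0. Minimum is 2/9 at row 1 (t leaves); pivot element 9/14.
Pivot on row 1; the Z-row RHS becomes 253/7 − (-5/14)·(2/9) = 326/9.

326/9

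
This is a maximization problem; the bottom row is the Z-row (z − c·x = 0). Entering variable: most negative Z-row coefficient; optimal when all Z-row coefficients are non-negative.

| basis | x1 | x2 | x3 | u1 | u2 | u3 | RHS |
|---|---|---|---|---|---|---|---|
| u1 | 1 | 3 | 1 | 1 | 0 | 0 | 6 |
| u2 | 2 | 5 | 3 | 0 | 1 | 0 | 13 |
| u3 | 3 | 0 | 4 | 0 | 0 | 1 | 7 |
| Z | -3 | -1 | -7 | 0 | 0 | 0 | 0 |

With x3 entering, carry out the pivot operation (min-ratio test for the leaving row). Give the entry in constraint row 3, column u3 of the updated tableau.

1/4

Ratio test on column x3 — row 1: 6/1 = 6; row 2: 13/3 = 13/3; row 3: 7/4 = 7/4. Minimum is 7/4 at row 3 (u3 leaves); pivot element 4.
Divide row 3 by 4; eliminate column x3 from the other rows.
In the new row 3, the u3 entry is the old entry divided by the pivot: 1/4 = 1/4.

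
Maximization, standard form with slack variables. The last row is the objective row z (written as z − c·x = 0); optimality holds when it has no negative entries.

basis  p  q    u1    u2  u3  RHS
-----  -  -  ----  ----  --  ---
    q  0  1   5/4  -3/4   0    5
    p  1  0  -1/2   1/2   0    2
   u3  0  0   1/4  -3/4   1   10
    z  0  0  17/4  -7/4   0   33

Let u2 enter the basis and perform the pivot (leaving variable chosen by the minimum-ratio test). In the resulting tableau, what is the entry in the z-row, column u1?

Ratio test on column u2 — row 1: entry -3/4 ≤ 0; row 2: 2/(1/2) = 4; row 3: entry -3/4 ≤ 0. Minimum is 4 at row 2 (p leaves); pivot element 1/2.
Divide row 2 by 1/2; eliminate column u2 from the other rows.
z-row update in column u1: 17/4 − (-7/4)·(-1) = 5/2.

5/2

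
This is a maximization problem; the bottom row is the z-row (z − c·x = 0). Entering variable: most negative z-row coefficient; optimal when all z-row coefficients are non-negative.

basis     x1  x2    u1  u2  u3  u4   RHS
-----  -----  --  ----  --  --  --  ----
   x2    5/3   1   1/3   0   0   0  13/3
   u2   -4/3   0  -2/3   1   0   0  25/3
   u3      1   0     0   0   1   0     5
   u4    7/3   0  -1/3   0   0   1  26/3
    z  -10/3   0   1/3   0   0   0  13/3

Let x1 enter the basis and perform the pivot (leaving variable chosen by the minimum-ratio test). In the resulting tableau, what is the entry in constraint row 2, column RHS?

59/5

Ratio test on column x1 — row 1: (13/3)/(5/3) = 13/5; row 2: entry -4/3 ≤ 0; row 3: 5/1 = 5; row 4: (26/3)/(7/3) = 26/7. Minimum is 13/5 at row 1 (x2 leaves); pivot element 5/3.
Divide row 1 by 5/3; eliminate column x1 from the other rows.
Row 2 update in column RHS: 25/3 − (-4/3)·(13/5) = 59/5.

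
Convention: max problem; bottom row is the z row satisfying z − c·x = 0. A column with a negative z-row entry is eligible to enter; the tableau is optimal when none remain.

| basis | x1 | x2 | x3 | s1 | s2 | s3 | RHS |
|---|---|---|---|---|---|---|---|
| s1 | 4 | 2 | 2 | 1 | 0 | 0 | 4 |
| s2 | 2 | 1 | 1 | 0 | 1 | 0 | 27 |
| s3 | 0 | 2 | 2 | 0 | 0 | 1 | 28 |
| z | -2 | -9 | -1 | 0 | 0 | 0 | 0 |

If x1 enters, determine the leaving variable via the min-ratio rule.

Column x1 entries and ratios — s1: 4/4 = 1; s2: 27/2 = 27/2; s3: 0 ≤ 0, skip.
Smallest ratio is 1 in the row of s1, so s1 leaves.

s1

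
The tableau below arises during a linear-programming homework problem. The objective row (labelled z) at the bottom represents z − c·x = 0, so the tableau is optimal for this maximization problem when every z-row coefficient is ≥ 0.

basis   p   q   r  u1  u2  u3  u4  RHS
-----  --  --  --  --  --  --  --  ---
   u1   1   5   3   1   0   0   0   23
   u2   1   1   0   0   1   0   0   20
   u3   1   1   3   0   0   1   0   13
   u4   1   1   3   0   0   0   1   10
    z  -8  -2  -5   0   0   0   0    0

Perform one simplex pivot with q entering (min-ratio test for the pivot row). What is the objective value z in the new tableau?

46/5

Ratio test on column q — row 1: 23/5 = 23/5; row 2: 20/1 = 20; row 3: 13/1 = 13; row 4: 10/1 = 10. Minimum is 23/5 at row 1 (u1 leaves); pivot element 5.
Pivot on row 1; the z-row RHS becomes 0 − (-2)·(23/5) = 46/5.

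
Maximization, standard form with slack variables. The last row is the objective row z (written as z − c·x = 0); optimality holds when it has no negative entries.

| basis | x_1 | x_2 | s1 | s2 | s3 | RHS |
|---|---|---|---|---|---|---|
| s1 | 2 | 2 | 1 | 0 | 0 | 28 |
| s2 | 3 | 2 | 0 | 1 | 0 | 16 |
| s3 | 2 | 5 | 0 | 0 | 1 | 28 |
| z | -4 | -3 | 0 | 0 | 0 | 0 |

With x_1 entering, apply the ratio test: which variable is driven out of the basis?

s2

Column x_1 entries and ratios — s1: 28/2 = 14; s2: 16/3 = 16/3; s3: 28/2 = 14.
Smallest ratio is 16/3 in the row of s2, so s2 leaves.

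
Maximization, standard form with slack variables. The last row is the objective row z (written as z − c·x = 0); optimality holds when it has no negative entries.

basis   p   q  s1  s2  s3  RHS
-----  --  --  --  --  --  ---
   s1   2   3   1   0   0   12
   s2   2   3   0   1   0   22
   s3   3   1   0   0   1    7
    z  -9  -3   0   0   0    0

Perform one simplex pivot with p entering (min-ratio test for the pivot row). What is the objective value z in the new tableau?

Ratio test on column p — row 1: 12/2 = 6; row 2: 22/2 = 11; row 3: 7/3 = 7/3. Minimum is 7/3 at row 3 (s3 leaves); pivot element 3.
Pivot on row 3; the z-row RHS becomes 0 − (-9)·(7/3) = 21.

21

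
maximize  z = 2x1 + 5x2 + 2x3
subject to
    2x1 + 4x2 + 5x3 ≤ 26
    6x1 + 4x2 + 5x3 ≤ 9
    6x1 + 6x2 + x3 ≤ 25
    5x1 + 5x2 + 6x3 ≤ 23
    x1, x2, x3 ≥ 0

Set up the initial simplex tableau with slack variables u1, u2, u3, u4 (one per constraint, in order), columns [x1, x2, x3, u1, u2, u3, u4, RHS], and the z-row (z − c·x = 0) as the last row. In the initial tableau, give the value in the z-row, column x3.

The z-row carries the negated objective coefficients: the x3 entry is -2.

-2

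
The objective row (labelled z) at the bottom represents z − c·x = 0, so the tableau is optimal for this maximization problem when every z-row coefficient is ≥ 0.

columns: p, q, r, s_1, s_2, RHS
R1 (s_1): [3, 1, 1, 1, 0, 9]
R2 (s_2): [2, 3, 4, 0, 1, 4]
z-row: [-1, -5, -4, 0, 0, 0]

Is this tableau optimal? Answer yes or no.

The z-row has a negative entry -5 in column q, so it is not optimal.

no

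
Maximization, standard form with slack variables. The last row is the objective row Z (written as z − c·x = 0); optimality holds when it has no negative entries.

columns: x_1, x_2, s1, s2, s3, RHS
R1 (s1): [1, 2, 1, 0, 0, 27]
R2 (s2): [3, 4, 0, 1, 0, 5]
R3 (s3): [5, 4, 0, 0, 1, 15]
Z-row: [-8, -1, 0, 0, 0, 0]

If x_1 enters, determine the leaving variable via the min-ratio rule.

s2

Column x_1 entries and ratios — s1: 27/1 = 27; s2: 5/3 = 5/3; s3: 15/5 = 3.
Smallest ratio is 5/3 in the row of s2, so s2 leaves.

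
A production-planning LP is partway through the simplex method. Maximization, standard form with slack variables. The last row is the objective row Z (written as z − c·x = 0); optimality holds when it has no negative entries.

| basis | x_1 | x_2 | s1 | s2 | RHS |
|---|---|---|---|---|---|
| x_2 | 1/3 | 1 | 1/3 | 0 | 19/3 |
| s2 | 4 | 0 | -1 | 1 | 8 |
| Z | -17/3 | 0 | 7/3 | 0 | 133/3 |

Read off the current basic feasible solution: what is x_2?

x_2 is basic (row 1); its value is the RHS of that row, 19/3.

19/3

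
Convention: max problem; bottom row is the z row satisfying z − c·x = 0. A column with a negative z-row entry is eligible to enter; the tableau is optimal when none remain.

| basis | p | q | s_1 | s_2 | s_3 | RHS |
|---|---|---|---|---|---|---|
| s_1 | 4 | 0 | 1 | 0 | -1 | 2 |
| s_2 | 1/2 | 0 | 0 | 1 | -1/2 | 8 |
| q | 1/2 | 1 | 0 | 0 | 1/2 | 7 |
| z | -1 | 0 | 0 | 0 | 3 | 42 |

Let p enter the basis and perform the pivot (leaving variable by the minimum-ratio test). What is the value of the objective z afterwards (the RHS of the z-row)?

Ratio test on column p — row 1: 2/4 = 1/2; row 2: 8/(1/2) = 16; row 3: 7/(1/2) = 14. Minimum is 1/2 at row 1 (s_1 leaves); pivot element 4.
Pivot on row 1; the z-row RHS becomes 42 − (-1)·(1/2) = 85/2.

85/2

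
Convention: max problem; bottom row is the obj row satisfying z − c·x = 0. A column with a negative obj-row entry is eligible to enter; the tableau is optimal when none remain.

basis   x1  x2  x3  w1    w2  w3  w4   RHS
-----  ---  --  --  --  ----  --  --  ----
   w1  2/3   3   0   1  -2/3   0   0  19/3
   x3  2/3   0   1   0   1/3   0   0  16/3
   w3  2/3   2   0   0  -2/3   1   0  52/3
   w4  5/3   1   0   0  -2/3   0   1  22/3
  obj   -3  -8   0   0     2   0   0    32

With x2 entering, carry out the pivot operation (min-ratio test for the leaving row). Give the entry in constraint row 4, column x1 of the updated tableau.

13/9

Ratio test on column x2 — row 1: (19/3)/3 = 19/9; row 2: entry 0 ≤ 0; row 3: (52/3)/2 = 26/3; row 4: (22/3)/1 = 22/3. Minimum is 19/9 at row 1 (w1 leaves); pivot element 3.
Divide row 1 by 3; eliminate column x2 from the other rows.
Row 4 update in column x1: 5/3 − 1·(2/9) = 13/9.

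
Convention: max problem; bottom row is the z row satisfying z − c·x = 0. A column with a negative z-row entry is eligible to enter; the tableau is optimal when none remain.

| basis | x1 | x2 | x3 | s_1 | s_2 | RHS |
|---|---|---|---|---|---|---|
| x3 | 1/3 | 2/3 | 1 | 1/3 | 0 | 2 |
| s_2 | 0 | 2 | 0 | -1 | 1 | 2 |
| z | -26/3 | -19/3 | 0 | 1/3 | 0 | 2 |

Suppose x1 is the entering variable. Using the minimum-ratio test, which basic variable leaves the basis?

x3

Column x1 entries and ratios — x3: 2/(1/3) = 6; s_2: 0 ≤ 0, skip.
Smallest ratio is 6 in the row of x3, so x3 leaves.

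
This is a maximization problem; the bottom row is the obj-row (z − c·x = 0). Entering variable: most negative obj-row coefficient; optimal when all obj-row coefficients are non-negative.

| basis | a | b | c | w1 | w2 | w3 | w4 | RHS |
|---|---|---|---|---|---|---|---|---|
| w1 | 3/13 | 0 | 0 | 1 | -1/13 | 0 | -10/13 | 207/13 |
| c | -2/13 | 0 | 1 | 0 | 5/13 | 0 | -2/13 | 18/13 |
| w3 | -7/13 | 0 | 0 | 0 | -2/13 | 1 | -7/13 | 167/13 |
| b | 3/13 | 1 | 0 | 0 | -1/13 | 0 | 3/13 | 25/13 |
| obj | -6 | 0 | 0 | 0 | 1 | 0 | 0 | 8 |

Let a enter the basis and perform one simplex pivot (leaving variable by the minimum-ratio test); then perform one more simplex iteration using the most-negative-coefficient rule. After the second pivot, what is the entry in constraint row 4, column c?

1

Ratio test on column a — row 1: (207/13)/(3/13) = 69; row 2: entry -2/13 ≤ 0; row 3: entry -7/13 ≤ 0; row 4: (25/13)/(3/13) = 25/3. Minimum is 25/3 at row 4 (b leaves); pivot element 3/13.
Divide row 4 by 3/13; eliminate column a from the other rows.
Second iteration: most negative obj-row entry is -1 in column w2, so w2 enters.
Ratio test on column w2 — row 1: entry 0 ≤ 0; row 2: (8/3)/(1/3) = 8; row 3: entry -1/3 ≤ 0; row 4: entry -1/3 ≤ 0. Minimum is 8 at row 2 (c leaves); pivot element 1/3.
Divide row 2 by 1/3; eliminate column w2 from the other rows.
After both pivots, the entry at constraint row 4, column c is 1.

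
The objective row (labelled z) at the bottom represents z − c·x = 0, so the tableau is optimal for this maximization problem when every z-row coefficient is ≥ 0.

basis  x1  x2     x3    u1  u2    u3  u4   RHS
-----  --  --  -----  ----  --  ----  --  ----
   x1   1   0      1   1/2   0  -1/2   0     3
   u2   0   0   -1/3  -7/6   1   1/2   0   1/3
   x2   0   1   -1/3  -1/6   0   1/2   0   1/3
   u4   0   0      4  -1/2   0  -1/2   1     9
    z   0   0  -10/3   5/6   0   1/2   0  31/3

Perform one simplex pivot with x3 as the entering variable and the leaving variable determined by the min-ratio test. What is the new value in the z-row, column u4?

5/6

Ratio test on column x3 — row 1: 3/1 = 3; row 2: entry -1/3 ≤ 0; row 3: entry -1/3 ≤ 0; row 4: 9/4 = 9/4. Minimum is 9/4 at row 4 (u4 leaves); pivot element 4.
Divide row 4 by 4; eliminate column x3 from the other rows.
z-row update in column u4: 0 − (-10/3)·(1/4) = 5/6.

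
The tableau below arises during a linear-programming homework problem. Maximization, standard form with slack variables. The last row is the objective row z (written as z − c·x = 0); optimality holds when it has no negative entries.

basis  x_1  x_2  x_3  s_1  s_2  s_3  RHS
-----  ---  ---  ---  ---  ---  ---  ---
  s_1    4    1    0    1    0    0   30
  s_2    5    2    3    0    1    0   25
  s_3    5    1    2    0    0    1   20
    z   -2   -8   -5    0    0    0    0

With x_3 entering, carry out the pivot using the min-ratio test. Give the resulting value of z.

Ratio test on column x_3 — row 1: entry 0 ≤ 0; row 2: 25/3 = 25/3; row 3: 20/2 = 10. Minimum is 25/3 at row 2 (s_2 leaves); pivot element 3.
Pivot on row 2; the z-row RHS becomes 0 − (-5)·(25/3) = 125/3.

125/3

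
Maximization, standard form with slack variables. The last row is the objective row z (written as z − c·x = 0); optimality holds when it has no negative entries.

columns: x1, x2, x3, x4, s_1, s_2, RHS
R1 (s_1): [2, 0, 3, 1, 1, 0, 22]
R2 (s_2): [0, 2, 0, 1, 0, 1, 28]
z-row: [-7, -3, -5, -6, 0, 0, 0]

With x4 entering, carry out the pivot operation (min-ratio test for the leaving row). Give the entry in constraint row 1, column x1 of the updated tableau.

Ratio test on column x4 — row 1: 22/1 = 22; row 2: 28/1 = 28. Minimum is 22 at row 1 (s_1 leaves); pivot element 1.
Divide row 1 by 1; eliminate column x4 from the other rows.
In the new row 1, the x1 entry is the old entry divided by the pivot: 2/1 = 2.

2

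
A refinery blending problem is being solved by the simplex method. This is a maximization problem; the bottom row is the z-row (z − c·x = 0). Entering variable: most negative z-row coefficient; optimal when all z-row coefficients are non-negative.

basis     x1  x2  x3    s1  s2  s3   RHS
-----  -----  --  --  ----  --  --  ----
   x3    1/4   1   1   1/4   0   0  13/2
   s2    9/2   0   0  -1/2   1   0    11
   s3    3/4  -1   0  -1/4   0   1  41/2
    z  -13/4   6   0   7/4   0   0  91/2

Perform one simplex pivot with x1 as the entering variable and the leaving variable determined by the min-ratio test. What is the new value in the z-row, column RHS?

Ratio test on column x1 — row 1: (13/2)/(1/4) = 26; row 2: 11/(9/2) = 22/9; row 3: (41/2)/(3/4) = 82/3. Minimum is 22/9 at row 2 (s2 leaves); pivot element 9/2.
Divide row 2 by 9/2; eliminate column x1 from the other rows.
z-row update in column RHS: 91/2 − (-13/4)·(22/9) = 481/9.

481/9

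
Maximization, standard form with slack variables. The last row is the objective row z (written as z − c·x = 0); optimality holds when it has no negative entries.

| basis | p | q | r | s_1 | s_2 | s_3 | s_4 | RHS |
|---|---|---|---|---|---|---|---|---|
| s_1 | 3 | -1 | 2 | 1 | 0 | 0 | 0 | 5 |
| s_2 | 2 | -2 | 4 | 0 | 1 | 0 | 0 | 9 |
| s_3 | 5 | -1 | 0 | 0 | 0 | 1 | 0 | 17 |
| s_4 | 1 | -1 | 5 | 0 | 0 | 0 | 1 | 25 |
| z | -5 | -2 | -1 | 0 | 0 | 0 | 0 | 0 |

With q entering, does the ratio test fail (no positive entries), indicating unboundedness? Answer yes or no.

Every constraint-row entry in column q is ≤ 0, so increasing q is unbounded.

yes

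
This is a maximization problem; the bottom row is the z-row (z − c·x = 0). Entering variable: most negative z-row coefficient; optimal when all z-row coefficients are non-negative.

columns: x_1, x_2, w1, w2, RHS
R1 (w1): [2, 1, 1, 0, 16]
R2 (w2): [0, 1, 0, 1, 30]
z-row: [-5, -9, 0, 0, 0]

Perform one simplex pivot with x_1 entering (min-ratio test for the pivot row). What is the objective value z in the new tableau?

40

Ratio test on column x_1 — row 1: 16/2 = 8; row 2: entry 0 ≤ 0. Minimum is 8 at row 1 (w1 leaves); pivot element 2.
Pivot on row 1; the z-row RHS becomes 0 − (-5)·8 = 40.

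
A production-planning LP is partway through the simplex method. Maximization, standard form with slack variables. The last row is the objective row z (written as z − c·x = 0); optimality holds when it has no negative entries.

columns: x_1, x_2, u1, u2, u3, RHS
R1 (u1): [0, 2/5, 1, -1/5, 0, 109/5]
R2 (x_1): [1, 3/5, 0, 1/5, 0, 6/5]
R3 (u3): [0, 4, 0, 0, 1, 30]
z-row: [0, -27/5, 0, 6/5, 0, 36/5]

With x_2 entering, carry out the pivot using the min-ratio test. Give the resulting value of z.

18

Ratio test on column x_2 — row 1: (109/5)/(2/5) = 109/2; row 2: (6/5)/(3/5) = 2; row 3: 30/4 = 15/2. Minimum is 2 at row 2 (x_1 leaves); pivot element 3/5.
Pivot on row 2; the z-row RHS becomes 36/5 − (-27/5)·2 = 18.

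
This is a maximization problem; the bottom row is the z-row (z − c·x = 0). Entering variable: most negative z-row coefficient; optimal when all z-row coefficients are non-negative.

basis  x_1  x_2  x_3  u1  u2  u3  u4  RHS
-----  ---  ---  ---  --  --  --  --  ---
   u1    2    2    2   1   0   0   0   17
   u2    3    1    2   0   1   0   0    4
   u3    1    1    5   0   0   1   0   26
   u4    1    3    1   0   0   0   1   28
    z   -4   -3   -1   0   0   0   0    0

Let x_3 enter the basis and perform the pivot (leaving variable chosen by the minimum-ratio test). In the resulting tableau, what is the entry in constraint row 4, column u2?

-1/2

Ratio test on column x_3 — row 1: 17/2 = 17/2; row 2: 4/2 = 2; row 3: 26/5 = 26/5; row 4: 28/1 = 28. Minimum is 2 at row 2 (u2 leaves); pivot element 2.
Divide row 2 by 2; eliminate column x_3 from the other rows.
Row 4 update in column u2: 0 − 1·(1/2) = -1/2.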